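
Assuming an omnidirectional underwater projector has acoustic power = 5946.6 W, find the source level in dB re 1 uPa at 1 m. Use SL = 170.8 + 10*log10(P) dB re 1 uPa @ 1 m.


SL = 170.8 + 10*log10(5946.6) = 170.8 + 37.74 = 208.54

208.54 dB


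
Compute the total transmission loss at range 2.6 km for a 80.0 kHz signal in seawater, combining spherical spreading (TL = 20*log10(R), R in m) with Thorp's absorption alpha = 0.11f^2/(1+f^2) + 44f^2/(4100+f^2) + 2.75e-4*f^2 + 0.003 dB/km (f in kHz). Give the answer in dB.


Step 1 (Thorp): alpha = 0.11*6400.0/(1+6400.0) + 44*6400.0/(4100+6400.0) + 2.75e-4*6400.0 + 0.003 = 28.692 dB/km
Step 2: TL_spread = 20*log10(2600) = 68.3 dB
Step 3: TL_abs = alpha*R = 28.692 * 2.6 = 74.6 dB
Step 4: TL_total = 68.3 + 74.6 = 142.9

142.9 dB


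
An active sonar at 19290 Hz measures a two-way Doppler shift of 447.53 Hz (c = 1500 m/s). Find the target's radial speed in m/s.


From fd = 2*f*v/c, v = c*fd/(2*f) = 1500 * 447.53 / (2*19290) = 17.4

17.4 m/s


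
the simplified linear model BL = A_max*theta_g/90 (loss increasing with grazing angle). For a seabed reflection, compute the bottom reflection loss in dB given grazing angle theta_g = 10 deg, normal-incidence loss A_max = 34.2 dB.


BL = A_max * theta_g / 90 = 34.2 * 10 / 90 = 3.8

3.8 dB


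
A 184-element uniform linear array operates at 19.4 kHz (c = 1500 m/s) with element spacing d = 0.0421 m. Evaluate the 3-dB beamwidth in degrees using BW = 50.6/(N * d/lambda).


Step 1: lambda = 1500/19400 = 0.07732 m
Step 2: d/lambda = 0.0421/0.07732 = 0.5445
Step 3: BW = 50.6/(N * d/lambda) = 50.6/(184 * 0.5445) = 0.51

0.51 deg


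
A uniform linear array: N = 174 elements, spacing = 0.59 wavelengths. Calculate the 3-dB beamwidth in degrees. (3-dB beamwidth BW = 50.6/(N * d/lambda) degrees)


BW = 50.6 / (174 * 0.59) = 50.6 / 102.66 = 0.49

0.49 deg


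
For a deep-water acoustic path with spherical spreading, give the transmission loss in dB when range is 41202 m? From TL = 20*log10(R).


TL = 20*log10(41202) = 92.3

92.3 dB


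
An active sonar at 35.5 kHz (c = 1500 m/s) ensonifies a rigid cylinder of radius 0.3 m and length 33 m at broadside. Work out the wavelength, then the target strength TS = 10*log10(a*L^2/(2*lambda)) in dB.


Step 1: lambda = c/f = 1500/35500 = 0.04225 m
Step 2: TS = 10*log10(a*L^2/(2*lambda)) = 10*log10(0.3*33^2/(2*0.04225)) = 35.87

35.87 dB


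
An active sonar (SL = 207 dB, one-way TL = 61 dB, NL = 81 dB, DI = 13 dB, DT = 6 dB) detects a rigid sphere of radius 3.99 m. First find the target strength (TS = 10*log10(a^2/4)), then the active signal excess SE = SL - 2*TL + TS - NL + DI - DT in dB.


Step 1: TS = 10*log10(3.99^2/4) = 6.0 dB
Step 2: SE = SL - 2*TL + TS - NL + DI - DT = 207 - 2*61 + (6.0) - 81 + 13 - 6 = 17.0

17.0 dB


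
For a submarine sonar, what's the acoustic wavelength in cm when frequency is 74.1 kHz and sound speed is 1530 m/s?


lambda = c/f = 1530 / 74100 = 0.0206 m = 2.06 cm

2.06 cm


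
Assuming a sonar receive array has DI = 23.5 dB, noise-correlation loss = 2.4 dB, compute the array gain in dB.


AG = DI - L_corr = 23.5 - 2.4 = 21.1

21.1 dB


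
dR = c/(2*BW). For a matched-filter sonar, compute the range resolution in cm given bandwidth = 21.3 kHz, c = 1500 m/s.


dR = c/(2*BW) = 1500 / (2 * 21.3e3) = 0.0352 m = 3.52 cm

3.52 cm


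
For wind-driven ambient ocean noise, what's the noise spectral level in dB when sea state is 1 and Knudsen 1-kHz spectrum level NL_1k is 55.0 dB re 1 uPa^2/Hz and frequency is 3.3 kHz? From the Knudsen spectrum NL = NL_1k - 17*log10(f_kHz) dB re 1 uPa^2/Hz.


NL = NL_1k - 17*log10(f_kHz) = 55.0 - 17*log10(3.3) = 55.0 - (8.81) = 46.19

46.19 dB


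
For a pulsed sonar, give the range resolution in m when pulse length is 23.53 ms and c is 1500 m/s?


dR = c*tau/2 = 1500 * 23.53e-3 / 2 = 17.6475

17.6475 m


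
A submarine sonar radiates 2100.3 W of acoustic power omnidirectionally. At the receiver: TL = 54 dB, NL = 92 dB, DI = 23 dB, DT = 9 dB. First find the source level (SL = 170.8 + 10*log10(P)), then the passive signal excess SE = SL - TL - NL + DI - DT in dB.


Step 1: SL = 170.8 + 10*log10(2100.3) = 204.02 dB
Step 2: SE = SL - TL - NL + DI - DT = 204.02 - 54 - 92 + 23 - 9 = 72.02

72.02 dB


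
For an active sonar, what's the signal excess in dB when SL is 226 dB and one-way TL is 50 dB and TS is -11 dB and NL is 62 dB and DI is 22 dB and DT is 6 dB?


SE = SL - 2*TL + TS - NL + DI - DT = 226 - 2*50 + (-11) - 62 + 22 - 6 = 69

69 dB


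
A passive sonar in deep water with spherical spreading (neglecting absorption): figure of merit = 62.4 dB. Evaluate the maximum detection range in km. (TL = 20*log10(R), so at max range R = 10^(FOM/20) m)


1.32 km


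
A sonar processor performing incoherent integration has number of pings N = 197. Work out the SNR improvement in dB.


Gain = 5*log10(197) = 11.47

11.47 dB


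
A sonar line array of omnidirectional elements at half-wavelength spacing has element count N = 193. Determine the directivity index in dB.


22.86 dB


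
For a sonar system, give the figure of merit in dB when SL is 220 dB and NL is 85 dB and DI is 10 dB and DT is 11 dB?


134 dB


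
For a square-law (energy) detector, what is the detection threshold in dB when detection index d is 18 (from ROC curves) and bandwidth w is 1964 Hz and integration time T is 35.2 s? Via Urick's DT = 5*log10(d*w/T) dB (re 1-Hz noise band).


15.01 dB


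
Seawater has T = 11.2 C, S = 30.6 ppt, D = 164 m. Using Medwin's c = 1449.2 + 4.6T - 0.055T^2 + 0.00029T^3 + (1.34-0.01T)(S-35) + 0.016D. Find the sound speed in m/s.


c = 1449.2 + 4.6*11.2 - 0.055*11.2^2 + 0.00029*11.2^3 + (1.34 - 0.01*11.2)*(30.6 - 35) + 0.016*164 = 1491.45

1491.45 m/s


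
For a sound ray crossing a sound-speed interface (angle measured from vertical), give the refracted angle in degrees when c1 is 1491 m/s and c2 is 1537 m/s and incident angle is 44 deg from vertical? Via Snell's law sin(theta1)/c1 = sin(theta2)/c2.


sin(theta2) = (c2/c1)*sin(theta1) = (1537/1491)*sin(44 deg) = 0.71609
theta2 = arcsin(0.71609) = 45.73

45.73 deg


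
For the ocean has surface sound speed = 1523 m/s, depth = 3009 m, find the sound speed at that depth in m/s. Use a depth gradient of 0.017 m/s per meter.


c = 1523 + 0.017 * 3009 = 1574.153

1574.153 m/s


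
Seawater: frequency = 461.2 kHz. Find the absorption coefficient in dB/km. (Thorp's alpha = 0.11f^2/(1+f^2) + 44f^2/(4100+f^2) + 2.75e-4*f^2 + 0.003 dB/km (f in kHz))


f^2 = 212705.44
alpha = 0.11*212705.44/(1+212705.44) + 44*212705.44/(4100+212705.44) + 2.75e-4*212705.44 + 0.003 = 101.775

101.775 dB/km


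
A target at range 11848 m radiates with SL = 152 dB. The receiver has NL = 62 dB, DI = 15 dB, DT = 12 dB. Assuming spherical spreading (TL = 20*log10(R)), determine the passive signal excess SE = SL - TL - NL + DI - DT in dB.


Step 1: TL = 20*log10(11848) = 81.47 dB
Step 2: SE = 152 - 81.47 - 62 + 15 - 12 = 11.53

11.53 dB


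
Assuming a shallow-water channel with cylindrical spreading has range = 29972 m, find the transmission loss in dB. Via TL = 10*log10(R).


44.77 dB


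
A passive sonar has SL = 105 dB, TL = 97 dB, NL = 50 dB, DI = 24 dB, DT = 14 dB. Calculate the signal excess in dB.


SE = SL - TL - NL + DI - DT = 105 - 97 - 50 + 24 - 14 = -32

-32 dB


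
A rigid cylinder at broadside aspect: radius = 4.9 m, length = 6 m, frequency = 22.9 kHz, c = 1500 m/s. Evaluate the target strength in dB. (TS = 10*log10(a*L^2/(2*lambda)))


31.29 dB


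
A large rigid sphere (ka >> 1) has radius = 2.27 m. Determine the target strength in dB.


TS = 10*log10(2.27^2 / 4) = 10*log10(1.288225) = 1.1

1.1 dB


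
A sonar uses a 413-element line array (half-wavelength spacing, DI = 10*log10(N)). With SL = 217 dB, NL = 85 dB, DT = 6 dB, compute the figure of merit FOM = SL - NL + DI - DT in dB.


152.16 dB


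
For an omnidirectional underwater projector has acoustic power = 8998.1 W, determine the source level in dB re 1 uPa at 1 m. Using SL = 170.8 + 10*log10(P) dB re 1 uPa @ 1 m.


SL = 170.8 + 10*log10(8998.1) = 170.8 + 39.54 = 210.34

210.34 dB


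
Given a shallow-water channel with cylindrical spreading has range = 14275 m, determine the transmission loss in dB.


TL = 10*log10(14275) = 41.55

41.55 dB


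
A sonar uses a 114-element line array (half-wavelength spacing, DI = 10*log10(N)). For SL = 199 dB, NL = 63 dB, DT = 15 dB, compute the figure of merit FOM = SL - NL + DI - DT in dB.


Step 1: DI = 10*log10(114) = 20.57 dB
Step 2: FOM = SL - NL + DI - DT = 199 - 63 + 20.57 - 15 = 141.57

141.57 dB


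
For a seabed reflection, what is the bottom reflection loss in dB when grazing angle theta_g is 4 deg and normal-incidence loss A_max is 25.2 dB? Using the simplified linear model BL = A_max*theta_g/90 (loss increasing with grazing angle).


1.12 dB


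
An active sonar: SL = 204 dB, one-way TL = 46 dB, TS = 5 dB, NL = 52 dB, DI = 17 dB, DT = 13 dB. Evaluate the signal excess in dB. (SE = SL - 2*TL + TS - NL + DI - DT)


69 dB


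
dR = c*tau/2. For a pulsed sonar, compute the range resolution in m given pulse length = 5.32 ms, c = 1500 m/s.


3.99 m


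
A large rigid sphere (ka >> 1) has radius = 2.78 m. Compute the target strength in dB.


TS = 10*log10(2.78^2 / 4) = 10*log10(1.9321) = 2.86

2.86 dB


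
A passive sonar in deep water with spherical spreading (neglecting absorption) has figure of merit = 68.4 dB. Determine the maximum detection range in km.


At max range FOM = TL, so 20*log10(R) = 68.4
R = 10^(68.4/20) = 2630.27 m = 2.63 km

2.63 km


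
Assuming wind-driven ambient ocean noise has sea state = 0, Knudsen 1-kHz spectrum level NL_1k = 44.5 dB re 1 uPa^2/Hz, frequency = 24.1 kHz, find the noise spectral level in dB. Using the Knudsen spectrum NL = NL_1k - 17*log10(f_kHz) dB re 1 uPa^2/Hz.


NL = NL_1k - 17*log10(f_kHz) = 44.5 - 17*log10(24.1) = 44.5 - (23.49) = 21.01

21.01 dB


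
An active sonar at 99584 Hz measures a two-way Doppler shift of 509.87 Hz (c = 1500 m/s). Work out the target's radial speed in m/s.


3.84 m/s


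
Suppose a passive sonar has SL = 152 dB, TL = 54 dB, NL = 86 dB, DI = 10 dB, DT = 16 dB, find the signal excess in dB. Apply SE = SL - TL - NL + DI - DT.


SE = SL - TL - NL + DI - DT = 152 - 54 - 86 + 10 - 16 = 6

6 dB


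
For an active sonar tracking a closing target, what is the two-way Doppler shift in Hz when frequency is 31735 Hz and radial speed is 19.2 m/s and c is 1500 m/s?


fd = 2*f*v/c = 2 * 31735 * 19.2 / 1500 = 812.42

812.42 Hz


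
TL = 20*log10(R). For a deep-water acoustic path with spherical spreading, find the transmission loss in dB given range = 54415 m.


TL = 20*log10(54415) = 94.71

94.71 dB


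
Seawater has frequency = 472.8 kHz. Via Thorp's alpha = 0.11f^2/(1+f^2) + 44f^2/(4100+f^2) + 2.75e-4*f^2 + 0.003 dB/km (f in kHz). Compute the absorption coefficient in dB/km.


f^2 = 223539.84
alpha = 0.11*223539.84/(1+223539.84) + 44*223539.84/(4100+223539.84) + 2.75e-4*223539.84 + 0.003 = 104.794

104.794 dB/km


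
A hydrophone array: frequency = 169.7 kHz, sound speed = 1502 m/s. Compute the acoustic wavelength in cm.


lambda = c/f = 1502 / 169700 = 0.0089 m = 0.89 cm

0.89 cm


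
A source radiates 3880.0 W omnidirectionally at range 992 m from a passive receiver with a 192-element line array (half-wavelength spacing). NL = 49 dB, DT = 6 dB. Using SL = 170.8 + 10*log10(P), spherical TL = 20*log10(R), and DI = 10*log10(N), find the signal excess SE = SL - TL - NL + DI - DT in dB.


Step 1: SL = 170.8 + 10*log10(3880.0) = 206.69 dB
Step 2: TL = 20*log10(992) = 59.93 dB
Step 3: DI = 10*log10(192) = 22.83 dB
Step 4: SE = SL - TL - NL + DI - DT = 206.69 - 59.93 - 49 + 22.83 - 6 = 114.59

114.59 dB


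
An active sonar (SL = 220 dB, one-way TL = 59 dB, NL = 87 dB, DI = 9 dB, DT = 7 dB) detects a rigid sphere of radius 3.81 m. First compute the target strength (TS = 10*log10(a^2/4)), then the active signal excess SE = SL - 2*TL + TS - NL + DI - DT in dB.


Step 1: TS = 10*log10(3.81^2/4) = 5.6 dB
Step 2: SE = SL - 2*TL + TS - NL + DI - DT = 220 - 2*59 + (5.6) - 87 + 9 - 7 = 22.6

22.6 dB


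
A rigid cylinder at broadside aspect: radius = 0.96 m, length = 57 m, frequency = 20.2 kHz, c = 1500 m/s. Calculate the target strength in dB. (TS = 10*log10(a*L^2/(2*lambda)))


43.22 dB


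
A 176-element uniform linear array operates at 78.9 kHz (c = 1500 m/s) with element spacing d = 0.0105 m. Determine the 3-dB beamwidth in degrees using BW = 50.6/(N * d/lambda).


0.52 deg


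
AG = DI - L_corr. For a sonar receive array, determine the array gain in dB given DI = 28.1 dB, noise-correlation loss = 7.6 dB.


AG = DI - L_corr = 28.1 - 7.6 = 20.5

20.5 dB


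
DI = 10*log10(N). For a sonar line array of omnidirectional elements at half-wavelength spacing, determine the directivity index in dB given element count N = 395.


DI = 10*log10(395) = 25.97

25.97 dB


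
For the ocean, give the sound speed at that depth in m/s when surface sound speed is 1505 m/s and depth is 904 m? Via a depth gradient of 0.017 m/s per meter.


1520.368 m/s


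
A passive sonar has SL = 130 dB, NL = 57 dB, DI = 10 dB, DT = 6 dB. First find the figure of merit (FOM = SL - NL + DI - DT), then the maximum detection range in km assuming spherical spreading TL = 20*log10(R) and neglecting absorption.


Step 1: FOM = SL - NL + DI - DT = 130 - 57 + 10 - 6 = 77 dB
Step 2: at max range FOM = TL = 20*log10(R), so R = 10^(77/20) = 7079.46 m = 7.08 km

7.08 km


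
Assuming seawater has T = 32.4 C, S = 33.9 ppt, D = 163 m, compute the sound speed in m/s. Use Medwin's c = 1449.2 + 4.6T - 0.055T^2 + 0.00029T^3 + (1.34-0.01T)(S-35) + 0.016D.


1551.86 m/s


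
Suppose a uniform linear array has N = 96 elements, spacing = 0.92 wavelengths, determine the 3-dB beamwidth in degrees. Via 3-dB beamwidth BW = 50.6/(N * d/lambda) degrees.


0.57 deg


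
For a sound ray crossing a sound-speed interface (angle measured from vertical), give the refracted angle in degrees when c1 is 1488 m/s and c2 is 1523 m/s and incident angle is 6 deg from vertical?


sin(theta2) = (c2/c1)*sin(theta1) = (1523/1488)*sin(6 deg) = 0.10699
theta2 = arcsin(0.10699) = 6.14

6.14 deg


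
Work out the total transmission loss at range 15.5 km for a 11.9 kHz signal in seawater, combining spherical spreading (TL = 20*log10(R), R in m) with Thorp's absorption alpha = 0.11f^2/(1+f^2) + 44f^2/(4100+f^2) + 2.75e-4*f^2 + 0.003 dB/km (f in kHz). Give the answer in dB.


Step 1 (Thorp): alpha = 0.11*141.61/(1+141.61) + 44*141.61/(4100+141.61) + 2.75e-4*141.61 + 0.003 = 1.6202 dB/km
Step 2: TL_spread = 20*log10(15500) = 83.81 dB
Step 3: TL_abs = alpha*R = 1.6202 * 15.5 = 25.11 dB
Step 4: TL_total = 83.81 + 25.11 = 108.92

108.92 dB


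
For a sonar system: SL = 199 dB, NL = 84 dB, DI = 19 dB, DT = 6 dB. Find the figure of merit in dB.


FOM = SL - NL + DI - DT = 199 - 84 + 19 - 6 = 128

128 dB


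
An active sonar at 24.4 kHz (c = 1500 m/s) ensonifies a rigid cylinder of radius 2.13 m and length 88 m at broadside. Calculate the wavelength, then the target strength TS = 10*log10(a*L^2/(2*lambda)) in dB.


Step 1: lambda = c/f = 1500/24400 = 0.06148 m
Step 2: TS = 10*log10(a*L^2/(2*lambda)) = 10*log10(2.13*88^2/(2*0.06148)) = 51.28

51.28 dB


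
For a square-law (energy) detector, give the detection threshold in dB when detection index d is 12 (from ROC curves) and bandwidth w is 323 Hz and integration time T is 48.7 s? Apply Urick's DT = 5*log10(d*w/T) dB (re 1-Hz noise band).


DT = 5*log10(d*w/T) = 5*log10(12 * 323 / 48.7) = 5*log10(79.59) = 9.5

9.5 dB


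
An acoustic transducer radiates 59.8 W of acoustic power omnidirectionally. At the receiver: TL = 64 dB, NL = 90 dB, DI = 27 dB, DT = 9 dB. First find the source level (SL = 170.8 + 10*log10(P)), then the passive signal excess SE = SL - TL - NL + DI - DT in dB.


Step 1: SL = 170.8 + 10*log10(59.8) = 188.57 dB
Step 2: SE = SL - TL - NL + DI - DT = 188.57 - 64 - 90 + 27 - 9 = 52.57

52.57 dB


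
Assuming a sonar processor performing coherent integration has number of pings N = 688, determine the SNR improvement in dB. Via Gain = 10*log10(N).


Gain = 10*log10(688) = 28.38

28.38 dB


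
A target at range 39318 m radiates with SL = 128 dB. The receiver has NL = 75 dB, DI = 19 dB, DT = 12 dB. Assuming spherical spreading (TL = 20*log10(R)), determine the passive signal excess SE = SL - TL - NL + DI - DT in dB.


-31.89 dB


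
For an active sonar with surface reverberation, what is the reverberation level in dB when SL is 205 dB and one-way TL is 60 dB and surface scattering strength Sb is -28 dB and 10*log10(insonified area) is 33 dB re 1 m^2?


90 dB


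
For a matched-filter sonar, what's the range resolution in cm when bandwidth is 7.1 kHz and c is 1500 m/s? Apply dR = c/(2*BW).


dR = c/(2*BW) = 1500 / (2 * 7.1e3) = 0.1056 m = 10.56 cm

10.56 cm


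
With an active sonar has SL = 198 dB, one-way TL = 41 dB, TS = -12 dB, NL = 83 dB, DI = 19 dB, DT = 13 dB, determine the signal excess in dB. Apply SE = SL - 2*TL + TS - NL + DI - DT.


SE = SL - 2*TL + TS - NL + DI - DT = 198 - 2*41 + (-12) - 83 + 19 - 13 = 27

27 dB


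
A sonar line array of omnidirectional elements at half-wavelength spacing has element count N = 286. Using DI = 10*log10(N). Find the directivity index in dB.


DI = 10*log10(286) = 24.56

24.56 dB


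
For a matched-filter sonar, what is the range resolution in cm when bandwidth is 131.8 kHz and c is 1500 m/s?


dR = c/(2*BW) = 1500 / (2 * 131.8e3) = 0.0057 m = 0.57 cm

0.57 cm


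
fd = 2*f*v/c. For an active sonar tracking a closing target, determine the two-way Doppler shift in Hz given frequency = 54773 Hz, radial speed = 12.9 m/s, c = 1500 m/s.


fd = 2*f*v/c = 2 * 54773 * 12.9 / 1500 = 942.1

942.1 Hz


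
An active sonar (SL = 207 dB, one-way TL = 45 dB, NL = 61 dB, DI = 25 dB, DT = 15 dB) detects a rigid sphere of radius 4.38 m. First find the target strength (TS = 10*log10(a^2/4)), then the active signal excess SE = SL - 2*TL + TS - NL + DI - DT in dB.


Step 1: TS = 10*log10(4.38^2/4) = 6.81 dB
Step 2: SE = SL - 2*TL + TS - NL + DI - DT = 207 - 2*45 + (6.81) - 61 + 25 - 15 = 72.81

72.81 dB


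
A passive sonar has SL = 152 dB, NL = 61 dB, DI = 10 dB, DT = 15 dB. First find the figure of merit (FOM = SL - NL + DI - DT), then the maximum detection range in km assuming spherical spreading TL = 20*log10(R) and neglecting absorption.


Step 1: FOM = SL - NL + DI - DT = 152 - 61 + 10 - 15 = 86 dB
Step 2: at max range FOM = TL = 20*log10(R), so R = 10^(86/20) = 19952.62 m = 19.95 km

19.95 km


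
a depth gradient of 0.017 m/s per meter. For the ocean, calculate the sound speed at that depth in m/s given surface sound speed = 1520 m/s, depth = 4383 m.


c = 1520 + 0.017 * 4383 = 1594.511

1594.511 m/s


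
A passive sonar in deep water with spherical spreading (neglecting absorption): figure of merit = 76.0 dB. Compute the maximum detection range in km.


6.31 km


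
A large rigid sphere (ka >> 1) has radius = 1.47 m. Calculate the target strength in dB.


TS = 10*log10(1.47^2 / 4) = 10*log10(0.540225) = -2.67

-2.67 dB


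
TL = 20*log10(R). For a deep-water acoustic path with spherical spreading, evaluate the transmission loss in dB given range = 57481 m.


TL = 20*log10(57481) = 95.19

95.19 dB


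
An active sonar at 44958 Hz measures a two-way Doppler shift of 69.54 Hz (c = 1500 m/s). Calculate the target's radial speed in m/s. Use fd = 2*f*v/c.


1.16 m/s


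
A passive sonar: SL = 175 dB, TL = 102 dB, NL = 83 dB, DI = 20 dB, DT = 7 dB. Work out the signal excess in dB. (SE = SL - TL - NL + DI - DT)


SE = SL - TL - NL + DI - DT = 175 - 102 - 83 + 20 - 7 = 3

3 dB


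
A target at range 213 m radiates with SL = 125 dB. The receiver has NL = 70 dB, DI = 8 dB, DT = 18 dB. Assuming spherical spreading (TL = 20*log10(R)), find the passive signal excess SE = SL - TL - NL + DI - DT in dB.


Step 1: TL = 20*log10(213) = 46.57 dB
Step 2: SE = 125 - 46.57 - 70 + 8 - 18 = -1.57

-1.57 dB


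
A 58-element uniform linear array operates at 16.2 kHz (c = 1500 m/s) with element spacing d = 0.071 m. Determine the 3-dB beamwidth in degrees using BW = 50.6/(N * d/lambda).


Step 1: lambda = 1500/16200 = 0.09259 m
Step 2: d/lambda = 0.071/0.09259 = 0.7668
Step 3: BW = 50.6/(N * d/lambda) = 50.6/(58 * 0.7668) = 1.14

1.14 deg


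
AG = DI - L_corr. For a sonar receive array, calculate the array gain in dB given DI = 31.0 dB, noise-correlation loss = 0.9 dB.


AG = DI - L_corr = 31.0 - 0.9 = 30.1

30.1 dB


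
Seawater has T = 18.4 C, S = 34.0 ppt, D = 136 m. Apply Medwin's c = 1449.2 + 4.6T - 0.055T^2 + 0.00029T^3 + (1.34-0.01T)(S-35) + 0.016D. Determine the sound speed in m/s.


c = 1449.2 + 4.6*18.4 - 0.055*18.4^2 + 0.00029*18.4^3 + (1.34 - 0.01*18.4)*(34.0 - 35) + 0.016*136 = 1518.05

1518.05 m/s


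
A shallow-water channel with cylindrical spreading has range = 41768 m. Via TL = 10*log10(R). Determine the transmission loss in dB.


TL = 10*log10(41768) = 46.21

46.21 dB


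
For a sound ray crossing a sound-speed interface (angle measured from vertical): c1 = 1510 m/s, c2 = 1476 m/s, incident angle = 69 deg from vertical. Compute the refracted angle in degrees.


sin(theta2) = (c2/c1)*sin(theta1) = (1476/1510)*sin(69 deg) = 0.91256
theta2 = arcsin(0.91256) = 65.86

65.86 deg


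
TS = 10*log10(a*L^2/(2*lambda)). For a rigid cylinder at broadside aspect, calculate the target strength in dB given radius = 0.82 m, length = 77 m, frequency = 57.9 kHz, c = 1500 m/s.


49.72 dB


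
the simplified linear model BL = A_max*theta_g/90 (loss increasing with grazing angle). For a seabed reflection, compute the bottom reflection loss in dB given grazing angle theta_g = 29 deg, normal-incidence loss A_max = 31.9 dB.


BL = A_max * theta_g / 90 = 31.9 * 29 / 90 = 10.28

10.28 dB


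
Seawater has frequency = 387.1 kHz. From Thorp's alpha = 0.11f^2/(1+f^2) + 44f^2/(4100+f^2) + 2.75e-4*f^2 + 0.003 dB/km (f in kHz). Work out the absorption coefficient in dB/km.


f^2 = 149846.41
alpha = 0.11*149846.41/(1+149846.41) + 44*149846.41/(4100+149846.41) + 2.75e-4*149846.41 + 0.003 = 84.149

84.149 dB/km


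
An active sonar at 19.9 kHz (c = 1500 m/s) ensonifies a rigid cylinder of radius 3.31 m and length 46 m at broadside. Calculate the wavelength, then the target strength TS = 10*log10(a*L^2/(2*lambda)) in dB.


Step 1: lambda = c/f = 1500/19900 = 0.07538 m
Step 2: TS = 10*log10(a*L^2/(2*lambda)) = 10*log10(3.31*46^2/(2*0.07538)) = 46.67

46.67 dB


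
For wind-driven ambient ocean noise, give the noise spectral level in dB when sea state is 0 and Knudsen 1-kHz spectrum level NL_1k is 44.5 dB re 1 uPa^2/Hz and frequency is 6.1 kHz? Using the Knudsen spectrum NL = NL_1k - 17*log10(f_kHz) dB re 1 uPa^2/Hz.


NL = NL_1k - 17*log10(f_kHz) = 44.5 - 17*log10(6.1) = 44.5 - (13.35) = 31.15

31.15 dB


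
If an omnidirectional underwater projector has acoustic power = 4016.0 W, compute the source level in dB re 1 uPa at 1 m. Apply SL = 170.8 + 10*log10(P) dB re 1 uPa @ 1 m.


SL = 170.8 + 10*log10(4016.0) = 170.8 + 36.04 = 206.84

206.84 dB


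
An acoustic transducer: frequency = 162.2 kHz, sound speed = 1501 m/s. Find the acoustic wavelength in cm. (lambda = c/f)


0.93 cm


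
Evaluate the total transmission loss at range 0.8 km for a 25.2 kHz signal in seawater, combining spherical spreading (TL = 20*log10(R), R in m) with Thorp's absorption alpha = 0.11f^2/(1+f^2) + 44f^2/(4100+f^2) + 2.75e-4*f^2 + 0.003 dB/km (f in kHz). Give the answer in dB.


Step 1 (Thorp): alpha = 0.11*635.04/(1+635.04) + 44*635.04/(4100+635.04) + 2.75e-4*635.04 + 0.003 = 6.1885 dB/km
Step 2: TL_spread = 20*log10(800) = 58.06 dB
Step 3: TL_abs = alpha*R = 6.1885 * 0.8 = 4.95 dB
Step 4: TL_total = 58.06 + 4.95 = 63.01

63.01 dB


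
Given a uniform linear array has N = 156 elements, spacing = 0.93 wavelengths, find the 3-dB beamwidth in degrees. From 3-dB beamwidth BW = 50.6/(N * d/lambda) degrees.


BW = 50.6 / (156 * 0.93) = 50.6 / 145.08 = 0.35

0.35 deg


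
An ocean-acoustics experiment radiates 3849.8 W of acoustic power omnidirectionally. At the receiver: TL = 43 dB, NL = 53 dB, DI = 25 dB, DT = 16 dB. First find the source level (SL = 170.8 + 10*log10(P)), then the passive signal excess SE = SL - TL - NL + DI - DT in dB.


Step 1: SL = 170.8 + 10*log10(3849.8) = 206.65 dB
Step 2: SE = SL - TL - NL + DI - DT = 206.65 - 43 - 53 + 25 - 16 = 119.65

119.65 dB


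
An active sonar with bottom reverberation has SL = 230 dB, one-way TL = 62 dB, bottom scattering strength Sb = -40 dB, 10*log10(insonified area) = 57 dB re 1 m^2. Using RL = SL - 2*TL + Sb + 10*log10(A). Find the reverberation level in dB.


RL = SL - 2*TL + Sb + 10*log10(A) = 230 - 2*62 + (-40) + 57 = 123

123 dB


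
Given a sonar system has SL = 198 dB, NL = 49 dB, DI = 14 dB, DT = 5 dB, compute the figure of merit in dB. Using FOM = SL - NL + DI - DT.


FOM = SL - NL + DI - DT = 198 - 49 + 14 - 5 = 158

158 dB


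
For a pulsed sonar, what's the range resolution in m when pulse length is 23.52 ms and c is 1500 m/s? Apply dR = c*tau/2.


dR = c*tau/2 = 1500 * 23.52e-3 / 2 = 17.64

17.64 m


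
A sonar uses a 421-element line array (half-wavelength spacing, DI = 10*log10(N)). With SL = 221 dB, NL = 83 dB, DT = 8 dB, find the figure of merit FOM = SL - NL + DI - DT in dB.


Step 1: DI = 10*log10(421) = 26.24 dB
Step 2: FOM = SL - NL + DI - DT = 221 - 83 + 26.24 - 8 = 156.24

156.24 dB


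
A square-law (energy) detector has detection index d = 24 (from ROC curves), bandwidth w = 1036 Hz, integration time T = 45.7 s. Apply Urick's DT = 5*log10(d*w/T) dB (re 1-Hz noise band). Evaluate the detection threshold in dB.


DT = 5*log10(d*w/T) = 5*log10(24 * 1036 / 45.7) = 5*log10(544.07) = 13.68

13.68 dB


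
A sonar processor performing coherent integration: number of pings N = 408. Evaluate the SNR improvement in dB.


Gain = 10*log10(408) = 26.11

26.11 dB


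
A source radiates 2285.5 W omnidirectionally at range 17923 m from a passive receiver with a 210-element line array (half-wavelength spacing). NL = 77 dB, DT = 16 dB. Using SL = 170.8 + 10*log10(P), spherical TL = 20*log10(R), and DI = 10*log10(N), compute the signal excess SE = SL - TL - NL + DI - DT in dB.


Step 1: SL = 170.8 + 10*log10(2285.5) = 204.39 dB
Step 2: TL = 20*log10(17923) = 85.07 dB
Step 3: DI = 10*log10(210) = 23.22 dB
Step 4: SE = SL - TL - NL + DI - DT = 204.39 - 85.07 - 77 + 23.22 - 16 = 49.54

49.54 dB


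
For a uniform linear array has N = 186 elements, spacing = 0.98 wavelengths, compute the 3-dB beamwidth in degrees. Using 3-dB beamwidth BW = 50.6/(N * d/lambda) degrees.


BW = 50.6 / (186 * 0.98) = 50.6 / 182.28 = 0.28

0.28 deg


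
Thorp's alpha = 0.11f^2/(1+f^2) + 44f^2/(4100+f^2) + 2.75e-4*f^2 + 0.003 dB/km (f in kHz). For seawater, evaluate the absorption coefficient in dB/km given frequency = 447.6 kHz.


f^2 = 200345.76
alpha = 0.11*200345.76/(1+200345.76) + 44*200345.76/(4100+200345.76) + 2.75e-4*200345.76 + 0.003 = 98.326

98.326 dB/km


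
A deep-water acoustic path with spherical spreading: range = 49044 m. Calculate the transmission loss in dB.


TL = 20*log10(49044) = 93.81

93.81 dB


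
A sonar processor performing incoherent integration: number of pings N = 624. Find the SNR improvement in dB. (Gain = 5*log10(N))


13.98 dB


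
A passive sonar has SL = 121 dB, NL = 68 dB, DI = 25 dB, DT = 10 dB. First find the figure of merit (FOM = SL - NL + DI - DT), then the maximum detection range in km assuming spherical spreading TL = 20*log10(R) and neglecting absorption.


Step 1: FOM = SL - NL + DI - DT = 121 - 68 + 25 - 10 = 68 dB
Step 2: at max range FOM = TL = 20*log10(R), so R = 10^(68/20) = 2511.89 m = 2.51 km

2.51 km


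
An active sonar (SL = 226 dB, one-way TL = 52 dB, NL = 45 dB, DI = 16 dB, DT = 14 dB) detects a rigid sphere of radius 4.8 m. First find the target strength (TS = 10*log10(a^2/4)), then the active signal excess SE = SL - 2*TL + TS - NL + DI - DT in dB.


Step 1: TS = 10*log10(4.8^2/4) = 7.6 dB
Step 2: SE = SL - 2*TL + TS - NL + DI - DT = 226 - 2*52 + (7.6) - 45 + 16 - 14 = 86.6

86.6 dB


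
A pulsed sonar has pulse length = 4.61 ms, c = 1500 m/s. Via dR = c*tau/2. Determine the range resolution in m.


dR = c*tau/2 = 1500 * 4.61e-3 / 2 = 3.4575

3.4575 m


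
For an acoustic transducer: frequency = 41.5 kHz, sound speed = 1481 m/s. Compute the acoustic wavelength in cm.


lambda = c/f = 1481 / 41500 = 0.0357 m = 3.57 cm

3.57 cm


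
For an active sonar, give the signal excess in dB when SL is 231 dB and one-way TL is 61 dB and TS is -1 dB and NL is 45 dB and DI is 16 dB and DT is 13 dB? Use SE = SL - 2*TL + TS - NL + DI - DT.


SE = SL - 2*TL + TS - NL + DI - DT = 231 - 2*61 + (-1) - 45 + 16 - 13 = 66

66 dB


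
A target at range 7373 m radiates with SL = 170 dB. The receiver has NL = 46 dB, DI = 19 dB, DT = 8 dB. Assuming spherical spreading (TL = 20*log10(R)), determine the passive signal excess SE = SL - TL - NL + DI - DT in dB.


57.65 dB


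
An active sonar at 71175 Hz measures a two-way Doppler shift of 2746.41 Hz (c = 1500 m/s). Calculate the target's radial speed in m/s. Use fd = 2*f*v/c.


From fd = 2*f*v/c, v = c*fd/(2*f) = 1500 * 2746.41 / (2*71175) = 28.94

28.94 m/s


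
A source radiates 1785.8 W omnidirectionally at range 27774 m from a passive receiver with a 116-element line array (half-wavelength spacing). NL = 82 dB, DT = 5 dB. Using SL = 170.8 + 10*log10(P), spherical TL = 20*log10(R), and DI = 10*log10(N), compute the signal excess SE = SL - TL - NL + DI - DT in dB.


Step 1: SL = 170.8 + 10*log10(1785.8) = 203.32 dB
Step 2: TL = 20*log10(27774) = 88.87 dB
Step 3: DI = 10*log10(116) = 20.64 dB
Step 4: SE = SL - TL - NL + DI - DT = 203.32 - 88.87 - 82 + 20.64 - 5 = 48.09

48.09 dB


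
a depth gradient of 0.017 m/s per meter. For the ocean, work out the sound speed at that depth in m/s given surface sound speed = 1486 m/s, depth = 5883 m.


c = 1486 + 0.017 * 5883 = 1586.011

1586.011 m/s


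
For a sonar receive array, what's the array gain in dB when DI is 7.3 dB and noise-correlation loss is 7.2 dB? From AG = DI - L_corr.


AG = DI - L_corr = 7.3 - 7.2 = 0.1

0.1 dB


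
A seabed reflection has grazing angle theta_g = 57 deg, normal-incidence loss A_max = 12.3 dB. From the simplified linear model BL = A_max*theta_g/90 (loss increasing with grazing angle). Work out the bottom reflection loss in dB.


7.79 dB


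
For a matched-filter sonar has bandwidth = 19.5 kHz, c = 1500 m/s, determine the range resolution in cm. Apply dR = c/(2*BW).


3.85 cm


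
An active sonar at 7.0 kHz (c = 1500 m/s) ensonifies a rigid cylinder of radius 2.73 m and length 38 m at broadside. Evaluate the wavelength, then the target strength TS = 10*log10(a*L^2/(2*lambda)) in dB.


Step 1: lambda = c/f = 1500/7000 = 0.21429 m
Step 2: TS = 10*log10(a*L^2/(2*lambda)) = 10*log10(2.73*38^2/(2*0.21429)) = 39.64

39.64 dB


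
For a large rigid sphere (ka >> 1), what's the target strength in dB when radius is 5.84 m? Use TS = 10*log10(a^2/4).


9.31 dB


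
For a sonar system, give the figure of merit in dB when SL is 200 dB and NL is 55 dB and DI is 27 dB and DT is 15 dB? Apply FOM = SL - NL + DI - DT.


FOM = SL - NL + DI - DT = 200 - 55 + 27 - 15 = 157

157 dB


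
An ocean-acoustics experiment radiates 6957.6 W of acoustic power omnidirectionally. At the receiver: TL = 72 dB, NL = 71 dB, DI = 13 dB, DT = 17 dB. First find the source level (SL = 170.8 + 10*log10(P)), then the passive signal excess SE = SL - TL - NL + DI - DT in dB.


Step 1: SL = 170.8 + 10*log10(6957.6) = 209.22 dB
Step 2: SE = SL - TL - NL + DI - DT = 209.22 - 72 - 71 + 13 - 17 = 62.22

62.22 dB


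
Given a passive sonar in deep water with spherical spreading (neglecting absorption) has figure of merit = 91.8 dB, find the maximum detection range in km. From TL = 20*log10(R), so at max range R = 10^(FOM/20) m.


38.9 km


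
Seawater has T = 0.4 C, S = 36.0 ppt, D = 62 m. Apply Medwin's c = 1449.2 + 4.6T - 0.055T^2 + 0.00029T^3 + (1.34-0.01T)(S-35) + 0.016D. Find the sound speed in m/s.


c = 1449.2 + 4.6*0.4 - 0.055*0.4^2 + 0.00029*0.4^3 + (1.34 - 0.01*0.4)*(36.0 - 35) + 0.016*62 = 1453.36

1453.36 m/s


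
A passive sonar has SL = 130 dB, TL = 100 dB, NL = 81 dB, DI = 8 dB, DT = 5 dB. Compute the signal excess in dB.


-48 dB


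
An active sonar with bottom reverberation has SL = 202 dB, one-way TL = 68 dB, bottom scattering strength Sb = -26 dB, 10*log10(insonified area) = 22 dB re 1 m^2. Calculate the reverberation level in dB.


RL = SL - 2*TL + Sb + 10*log10(A) = 202 - 2*68 + (-26) + 22 = 62

62 dB


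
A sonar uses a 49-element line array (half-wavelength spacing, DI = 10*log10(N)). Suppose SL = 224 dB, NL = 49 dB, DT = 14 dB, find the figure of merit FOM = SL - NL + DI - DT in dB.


Step 1: DI = 10*log10(49) = 16.9 dB
Step 2: FOM = SL - NL + DI - DT = 224 - 49 + 16.9 - 14 = 177.9

177.9 dB


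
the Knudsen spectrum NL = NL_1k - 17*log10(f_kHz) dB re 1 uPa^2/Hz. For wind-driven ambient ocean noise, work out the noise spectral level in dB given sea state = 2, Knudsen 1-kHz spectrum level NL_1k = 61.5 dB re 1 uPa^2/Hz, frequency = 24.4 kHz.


NL = NL_1k - 17*log10(f_kHz) = 61.5 - 17*log10(24.4) = 61.5 - (23.59) = 37.91

37.91 dB


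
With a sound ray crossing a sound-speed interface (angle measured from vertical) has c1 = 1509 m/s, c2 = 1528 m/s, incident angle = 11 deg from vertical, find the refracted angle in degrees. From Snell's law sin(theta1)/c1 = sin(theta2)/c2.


sin(theta2) = (c2/c1)*sin(theta1) = (1528/1509)*sin(11 deg) = 0.19321
theta2 = arcsin(0.19321) = 11.14

11.14 deg


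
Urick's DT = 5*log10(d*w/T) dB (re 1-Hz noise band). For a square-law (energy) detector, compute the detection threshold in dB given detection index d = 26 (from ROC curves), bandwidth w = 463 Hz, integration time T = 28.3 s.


13.14 dB


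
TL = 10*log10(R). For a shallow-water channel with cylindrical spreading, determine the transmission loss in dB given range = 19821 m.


42.97 dB


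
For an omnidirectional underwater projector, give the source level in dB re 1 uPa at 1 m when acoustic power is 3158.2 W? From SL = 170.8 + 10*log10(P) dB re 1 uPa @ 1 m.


205.79 dB


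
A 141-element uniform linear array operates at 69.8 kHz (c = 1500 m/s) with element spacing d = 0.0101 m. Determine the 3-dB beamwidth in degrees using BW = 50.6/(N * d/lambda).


0.76 deg


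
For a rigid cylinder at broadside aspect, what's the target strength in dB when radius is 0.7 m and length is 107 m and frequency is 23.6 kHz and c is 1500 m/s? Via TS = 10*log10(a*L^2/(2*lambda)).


lambda = 1500/23600 = 0.06356 m
TS = 10*log10(0.7*107^2/(2*0.06356)) = 48.0

48.0 dB


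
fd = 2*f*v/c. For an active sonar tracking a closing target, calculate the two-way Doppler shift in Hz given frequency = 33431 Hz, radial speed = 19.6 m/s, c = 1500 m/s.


fd = 2*f*v/c = 2 * 33431 * 19.6 / 1500 = 873.66

873.66 Hz


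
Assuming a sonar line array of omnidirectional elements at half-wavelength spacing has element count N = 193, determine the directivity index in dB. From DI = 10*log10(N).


DI = 10*log10(193) = 22.86

22.86 dB


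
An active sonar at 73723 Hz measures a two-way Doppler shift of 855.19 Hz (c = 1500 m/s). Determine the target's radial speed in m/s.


From fd = 2*f*v/c, v = c*fd/(2*f) = 1500 * 855.19 / (2*73723) = 8.7

8.7 m/s


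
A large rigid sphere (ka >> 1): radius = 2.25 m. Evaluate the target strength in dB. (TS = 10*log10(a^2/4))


TS = 10*log10(2.25^2 / 4) = 10*log10(1.265625) = 1.02

1.02 dB


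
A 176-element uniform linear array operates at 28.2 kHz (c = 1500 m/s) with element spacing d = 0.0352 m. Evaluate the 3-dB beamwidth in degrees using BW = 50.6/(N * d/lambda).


Step 1: lambda = 1500/28200 = 0.05319 m
Step 2: d/lambda = 0.0352/0.05319 = 0.6618
Step 3: BW = 50.6/(N * d/lambda) = 50.6/(176 * 0.6618) = 0.43

0.43 deg


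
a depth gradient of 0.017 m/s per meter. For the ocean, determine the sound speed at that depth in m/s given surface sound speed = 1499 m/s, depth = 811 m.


1512.787 m/s


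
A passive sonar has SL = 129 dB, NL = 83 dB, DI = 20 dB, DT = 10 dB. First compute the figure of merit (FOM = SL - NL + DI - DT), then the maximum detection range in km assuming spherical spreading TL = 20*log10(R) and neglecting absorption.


Step 1: FOM = SL - NL + DI - DT = 129 - 83 + 20 - 10 = 56 dB
Step 2: at max range FOM = TL = 20*log10(R), so R = 10^(56/20) = 630.96 m = 0.63 km

0.63 km


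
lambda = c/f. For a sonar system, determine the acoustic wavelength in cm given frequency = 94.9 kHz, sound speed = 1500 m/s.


lambda = c/f = 1500 / 94900 = 0.0158 m = 1.58 cm

1.58 cm


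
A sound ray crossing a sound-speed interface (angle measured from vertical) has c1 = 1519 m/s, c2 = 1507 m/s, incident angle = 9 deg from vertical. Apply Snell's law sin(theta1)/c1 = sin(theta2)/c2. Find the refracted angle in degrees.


sin(theta2) = (c2/c1)*sin(theta1) = (1507/1519)*sin(9 deg) = 0.1552
theta2 = arcsin(0.1552) = 8.93

8.93 deg


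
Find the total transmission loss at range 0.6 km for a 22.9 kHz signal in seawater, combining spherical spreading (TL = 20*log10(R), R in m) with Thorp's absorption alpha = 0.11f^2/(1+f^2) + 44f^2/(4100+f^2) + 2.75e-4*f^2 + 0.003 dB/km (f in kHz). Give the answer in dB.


Step 1 (Thorp): alpha = 0.11*524.41/(1+524.41) + 44*524.41/(4100+524.41) + 2.75e-4*524.41 + 0.003 = 5.2466 dB/km
Step 2: TL_spread = 20*log10(600) = 55.56 dB
Step 3: TL_abs = alpha*R = 5.2466 * 0.6 = 3.15 dB
Step 4: TL_total = 55.56 + 3.15 = 58.71

58.71 dB


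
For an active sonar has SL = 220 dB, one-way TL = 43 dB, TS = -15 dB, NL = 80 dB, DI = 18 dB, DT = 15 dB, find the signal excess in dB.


SE = SL - 2*TL + TS - NL + DI - DT = 220 - 2*43 + (-15) - 80 + 18 - 15 = 42

42 dB


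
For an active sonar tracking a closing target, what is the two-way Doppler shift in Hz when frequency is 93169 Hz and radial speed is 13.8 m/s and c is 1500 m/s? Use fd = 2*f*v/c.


fd = 2*f*v/c = 2 * 93169 * 13.8 / 1500 = 1714.31

1714.31 Hz


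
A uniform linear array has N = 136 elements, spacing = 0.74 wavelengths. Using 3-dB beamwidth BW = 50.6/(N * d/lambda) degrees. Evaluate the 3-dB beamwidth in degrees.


0.5 deg


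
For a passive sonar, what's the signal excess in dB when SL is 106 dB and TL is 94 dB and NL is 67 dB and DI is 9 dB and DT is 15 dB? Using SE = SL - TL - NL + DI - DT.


SE = SL - TL - NL + DI - DT = 106 - 94 - 67 + 9 - 15 = -61

-61 dB


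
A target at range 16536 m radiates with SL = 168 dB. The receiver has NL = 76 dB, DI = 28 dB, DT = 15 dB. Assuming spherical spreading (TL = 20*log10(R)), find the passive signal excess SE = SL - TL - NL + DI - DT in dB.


Step 1: TL = 20*log10(16536) = 84.37 dB
Step 2: SE = 168 - 84.37 - 76 + 28 - 15 = 20.63

20.63 dB


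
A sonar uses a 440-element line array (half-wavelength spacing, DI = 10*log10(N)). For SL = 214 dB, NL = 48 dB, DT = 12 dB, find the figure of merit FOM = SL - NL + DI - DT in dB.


Step 1: DI = 10*log10(440) = 26.43 dB
Step 2: FOM = SL - NL + DI - DT = 214 - 48 + 26.43 - 12 = 180.43

180.43 dB


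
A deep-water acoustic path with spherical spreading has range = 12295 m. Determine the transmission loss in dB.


TL = 20*log10(12295) = 81.79

81.79 dB
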